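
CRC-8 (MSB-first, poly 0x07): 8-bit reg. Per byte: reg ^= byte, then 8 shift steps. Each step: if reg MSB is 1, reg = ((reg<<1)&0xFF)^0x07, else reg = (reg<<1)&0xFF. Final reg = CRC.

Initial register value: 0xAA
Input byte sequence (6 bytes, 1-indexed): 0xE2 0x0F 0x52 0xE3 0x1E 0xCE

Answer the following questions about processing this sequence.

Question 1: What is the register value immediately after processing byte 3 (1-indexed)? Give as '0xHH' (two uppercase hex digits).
After byte 1 (0xE2): reg=0xFF
After byte 2 (0x0F): reg=0xDE
After byte 3 (0x52): reg=0xAD

Answer: 0xAD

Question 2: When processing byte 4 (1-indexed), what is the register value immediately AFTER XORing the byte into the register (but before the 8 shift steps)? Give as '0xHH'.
Register before byte 4: 0xAD
Byte 4: 0xE3
0xAD XOR 0xE3 = 0x4E

Answer: 0x4E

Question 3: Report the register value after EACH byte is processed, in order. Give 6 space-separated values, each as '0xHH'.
0xFF 0xDE 0xAD 0xED 0xD7 0x4F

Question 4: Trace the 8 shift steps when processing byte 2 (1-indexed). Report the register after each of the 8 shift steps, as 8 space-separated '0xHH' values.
Answer: 0xE7 0xC9 0x95 0x2D 0x5A 0xB4 0x6F 0xDE

Derivation:
After byte 1 (0xE2): reg=0xFF
Register before byte 2: 0xFF
After XOR with byte 0x0F: 0xF0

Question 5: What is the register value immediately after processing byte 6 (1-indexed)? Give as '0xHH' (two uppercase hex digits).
Answer: 0x4F

Derivation:
After byte 1 (0xE2): reg=0xFF
After byte 2 (0x0F): reg=0xDE
After byte 3 (0x52): reg=0xAD
After byte 4 (0xE3): reg=0xED
After byte 5 (0x1E): reg=0xD7
After byte 6 (0xCE): reg=0x4F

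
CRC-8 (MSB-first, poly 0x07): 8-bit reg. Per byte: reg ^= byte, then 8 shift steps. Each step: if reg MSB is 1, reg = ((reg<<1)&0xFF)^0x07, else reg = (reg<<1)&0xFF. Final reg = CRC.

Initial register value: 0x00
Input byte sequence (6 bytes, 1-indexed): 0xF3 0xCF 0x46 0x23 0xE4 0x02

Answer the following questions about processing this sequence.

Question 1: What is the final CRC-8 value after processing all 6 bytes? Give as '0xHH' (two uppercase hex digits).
After byte 1 (0xF3): reg=0xD7
After byte 2 (0xCF): reg=0x48
After byte 3 (0x46): reg=0x2A
After byte 4 (0x23): reg=0x3F
After byte 5 (0xE4): reg=0x0F
After byte 6 (0x02): reg=0x23

Answer: 0x23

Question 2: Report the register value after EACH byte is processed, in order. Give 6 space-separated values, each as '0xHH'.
0xD7 0x48 0x2A 0x3F 0x0F 0x23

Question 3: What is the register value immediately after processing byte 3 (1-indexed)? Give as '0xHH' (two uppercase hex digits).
After byte 1 (0xF3): reg=0xD7
After byte 2 (0xCF): reg=0x48
After byte 3 (0x46): reg=0x2A

Answer: 0x2A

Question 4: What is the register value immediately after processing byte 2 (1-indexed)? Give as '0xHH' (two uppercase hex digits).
After byte 1 (0xF3): reg=0xD7
After byte 2 (0xCF): reg=0x48

Answer: 0x48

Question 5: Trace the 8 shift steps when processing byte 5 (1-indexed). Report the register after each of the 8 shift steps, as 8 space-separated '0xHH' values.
After byte 1 (0xF3): reg=0xD7
After byte 2 (0xCF): reg=0x48
After byte 3 (0x46): reg=0x2A
After byte 4 (0x23): reg=0x3F
Register before byte 5: 0x3F
After XOR with byte 0xE4: 0xDB

Answer: 0xB1 0x65 0xCA 0x93 0x21 0x42 0x84 0x0F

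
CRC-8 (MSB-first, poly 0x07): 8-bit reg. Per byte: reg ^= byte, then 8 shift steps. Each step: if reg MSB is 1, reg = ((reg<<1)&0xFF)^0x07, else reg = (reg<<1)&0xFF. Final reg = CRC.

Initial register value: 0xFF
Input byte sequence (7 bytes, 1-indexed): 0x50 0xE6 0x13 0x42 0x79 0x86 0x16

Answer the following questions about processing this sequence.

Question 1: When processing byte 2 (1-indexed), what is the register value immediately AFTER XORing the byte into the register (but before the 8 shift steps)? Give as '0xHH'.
Register before byte 2: 0x44
Byte 2: 0xE6
0x44 XOR 0xE6 = 0xA2

Answer: 0xA2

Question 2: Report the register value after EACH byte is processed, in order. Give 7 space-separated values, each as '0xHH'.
0x44 0x67 0x4B 0x3F 0xD5 0xBE 0x51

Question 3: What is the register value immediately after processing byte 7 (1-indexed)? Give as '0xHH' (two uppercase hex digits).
Answer: 0x51

Derivation:
After byte 1 (0x50): reg=0x44
After byte 2 (0xE6): reg=0x67
After byte 3 (0x13): reg=0x4B
After byte 4 (0x42): reg=0x3F
After byte 5 (0x79): reg=0xD5
After byte 6 (0x86): reg=0xBE
After byte 7 (0x16): reg=0x51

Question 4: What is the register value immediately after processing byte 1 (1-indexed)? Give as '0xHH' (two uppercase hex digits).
Answer: 0x44

Derivation:
After byte 1 (0x50): reg=0x44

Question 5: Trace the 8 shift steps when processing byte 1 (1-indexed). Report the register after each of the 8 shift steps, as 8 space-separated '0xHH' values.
Answer: 0x59 0xB2 0x63 0xC6 0x8B 0x11 0x22 0x44

Derivation:
Register before byte 1: 0xFF
After XOR with byte 0x50: 0xAF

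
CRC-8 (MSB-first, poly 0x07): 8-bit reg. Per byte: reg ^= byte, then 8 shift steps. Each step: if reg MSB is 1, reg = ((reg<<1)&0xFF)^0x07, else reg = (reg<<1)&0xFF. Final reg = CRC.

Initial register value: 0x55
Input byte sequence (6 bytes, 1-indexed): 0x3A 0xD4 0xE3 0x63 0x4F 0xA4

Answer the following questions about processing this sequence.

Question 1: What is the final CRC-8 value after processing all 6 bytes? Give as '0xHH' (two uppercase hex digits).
Answer: 0xF4

Derivation:
After byte 1 (0x3A): reg=0x0A
After byte 2 (0xD4): reg=0x14
After byte 3 (0xE3): reg=0xCB
After byte 4 (0x63): reg=0x51
After byte 5 (0x4F): reg=0x5A
After byte 6 (0xA4): reg=0xF4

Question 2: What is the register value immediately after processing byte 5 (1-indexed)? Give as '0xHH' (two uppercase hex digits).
Answer: 0x5A

Derivation:
After byte 1 (0x3A): reg=0x0A
After byte 2 (0xD4): reg=0x14
After byte 3 (0xE3): reg=0xCB
After byte 4 (0x63): reg=0x51
After byte 5 (0x4F): reg=0x5A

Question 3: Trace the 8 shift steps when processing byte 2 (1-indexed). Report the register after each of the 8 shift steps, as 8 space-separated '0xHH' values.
After byte 1 (0x3A): reg=0x0A
Register before byte 2: 0x0A
After XOR with byte 0xD4: 0xDE

Answer: 0xBB 0x71 0xE2 0xC3 0x81 0x05 0x0A 0x14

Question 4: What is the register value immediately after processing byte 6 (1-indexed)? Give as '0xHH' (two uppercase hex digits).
After byte 1 (0x3A): reg=0x0A
After byte 2 (0xD4): reg=0x14
After byte 3 (0xE3): reg=0xCB
After byte 4 (0x63): reg=0x51
After byte 5 (0x4F): reg=0x5A
After byte 6 (0xA4): reg=0xF4

Answer: 0xF4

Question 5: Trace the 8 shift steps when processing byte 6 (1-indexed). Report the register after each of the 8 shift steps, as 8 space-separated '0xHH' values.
Answer: 0xFB 0xF1 0xE5 0xCD 0x9D 0x3D 0x7A 0xF4

Derivation:
After byte 1 (0x3A): reg=0x0A
After byte 2 (0xD4): reg=0x14
After byte 3 (0xE3): reg=0xCB
After byte 4 (0x63): reg=0x51
After byte 5 (0x4F): reg=0x5A
Register before byte 6: 0x5A
After XOR with byte 0xA4: 0xFE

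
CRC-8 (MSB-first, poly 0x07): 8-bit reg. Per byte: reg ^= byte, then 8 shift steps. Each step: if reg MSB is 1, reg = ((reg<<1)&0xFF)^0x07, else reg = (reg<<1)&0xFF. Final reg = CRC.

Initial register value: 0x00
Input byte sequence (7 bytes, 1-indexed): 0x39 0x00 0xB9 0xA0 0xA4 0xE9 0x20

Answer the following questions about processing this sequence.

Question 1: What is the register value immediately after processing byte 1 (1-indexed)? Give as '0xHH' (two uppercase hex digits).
After byte 1 (0x39): reg=0xAF

Answer: 0xAF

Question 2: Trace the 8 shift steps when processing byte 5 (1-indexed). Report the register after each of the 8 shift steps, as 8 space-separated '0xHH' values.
After byte 1 (0x39): reg=0xAF
After byte 2 (0x00): reg=0x44
After byte 3 (0xB9): reg=0xFD
After byte 4 (0xA0): reg=0x94
Register before byte 5: 0x94
After XOR with byte 0xA4: 0x30

Answer: 0x60 0xC0 0x87 0x09 0x12 0x24 0x48 0x90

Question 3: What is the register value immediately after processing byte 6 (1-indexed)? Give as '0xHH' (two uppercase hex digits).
Answer: 0x68

Derivation:
After byte 1 (0x39): reg=0xAF
After byte 2 (0x00): reg=0x44
After byte 3 (0xB9): reg=0xFD
After byte 4 (0xA0): reg=0x94
After byte 5 (0xA4): reg=0x90
After byte 6 (0xE9): reg=0x68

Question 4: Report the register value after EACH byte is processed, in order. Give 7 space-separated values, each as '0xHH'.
0xAF 0x44 0xFD 0x94 0x90 0x68 0xFF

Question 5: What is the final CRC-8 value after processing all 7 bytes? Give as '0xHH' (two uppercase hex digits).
Answer: 0xFF

Derivation:
After byte 1 (0x39): reg=0xAF
After byte 2 (0x00): reg=0x44
After byte 3 (0xB9): reg=0xFD
After byte 4 (0xA0): reg=0x94
After byte 5 (0xA4): reg=0x90
After byte 6 (0xE9): reg=0x68
After byte 7 (0x20): reg=0xFF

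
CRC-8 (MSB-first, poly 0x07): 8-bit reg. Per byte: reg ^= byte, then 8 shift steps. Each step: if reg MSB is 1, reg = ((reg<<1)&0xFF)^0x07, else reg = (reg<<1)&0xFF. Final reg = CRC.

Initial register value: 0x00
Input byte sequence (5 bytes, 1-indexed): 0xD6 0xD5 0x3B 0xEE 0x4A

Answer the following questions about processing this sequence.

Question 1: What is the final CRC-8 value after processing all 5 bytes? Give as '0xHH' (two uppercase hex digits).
Answer: 0xCC

Derivation:
After byte 1 (0xD6): reg=0x2C
After byte 2 (0xD5): reg=0xE1
After byte 3 (0x3B): reg=0x08
After byte 4 (0xEE): reg=0xBC
After byte 5 (0x4A): reg=0xCC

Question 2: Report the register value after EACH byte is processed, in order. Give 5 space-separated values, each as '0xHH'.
0x2C 0xE1 0x08 0xBC 0xCC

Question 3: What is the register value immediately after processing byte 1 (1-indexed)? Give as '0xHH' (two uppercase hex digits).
After byte 1 (0xD6): reg=0x2C

Answer: 0x2C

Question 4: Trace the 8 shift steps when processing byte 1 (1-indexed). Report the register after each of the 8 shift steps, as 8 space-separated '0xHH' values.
Register before byte 1: 0x00
After XOR with byte 0xD6: 0xD6

Answer: 0xAB 0x51 0xA2 0x43 0x86 0x0B 0x16 0x2C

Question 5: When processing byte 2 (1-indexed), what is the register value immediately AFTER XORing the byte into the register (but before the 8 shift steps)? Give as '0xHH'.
Answer: 0xF9

Derivation:
Register before byte 2: 0x2C
Byte 2: 0xD5
0x2C XOR 0xD5 = 0xF9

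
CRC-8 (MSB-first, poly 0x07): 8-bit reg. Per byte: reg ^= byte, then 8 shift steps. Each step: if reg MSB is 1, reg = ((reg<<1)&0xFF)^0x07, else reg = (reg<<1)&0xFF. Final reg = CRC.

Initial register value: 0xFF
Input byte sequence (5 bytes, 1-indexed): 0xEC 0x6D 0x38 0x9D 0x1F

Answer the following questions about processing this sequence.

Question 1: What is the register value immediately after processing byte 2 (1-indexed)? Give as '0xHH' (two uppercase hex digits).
After byte 1 (0xEC): reg=0x79
After byte 2 (0x6D): reg=0x6C

Answer: 0x6C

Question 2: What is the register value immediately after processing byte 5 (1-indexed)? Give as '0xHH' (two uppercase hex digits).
Answer: 0xDA

Derivation:
After byte 1 (0xEC): reg=0x79
After byte 2 (0x6D): reg=0x6C
After byte 3 (0x38): reg=0xAB
After byte 4 (0x9D): reg=0x82
After byte 5 (0x1F): reg=0xDA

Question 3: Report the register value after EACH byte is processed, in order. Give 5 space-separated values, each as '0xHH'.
0x79 0x6C 0xAB 0x82 0xDA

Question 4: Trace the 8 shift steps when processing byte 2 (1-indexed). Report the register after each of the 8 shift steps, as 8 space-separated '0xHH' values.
After byte 1 (0xEC): reg=0x79
Register before byte 2: 0x79
After XOR with byte 0x6D: 0x14

Answer: 0x28 0x50 0xA0 0x47 0x8E 0x1B 0x36 0x6C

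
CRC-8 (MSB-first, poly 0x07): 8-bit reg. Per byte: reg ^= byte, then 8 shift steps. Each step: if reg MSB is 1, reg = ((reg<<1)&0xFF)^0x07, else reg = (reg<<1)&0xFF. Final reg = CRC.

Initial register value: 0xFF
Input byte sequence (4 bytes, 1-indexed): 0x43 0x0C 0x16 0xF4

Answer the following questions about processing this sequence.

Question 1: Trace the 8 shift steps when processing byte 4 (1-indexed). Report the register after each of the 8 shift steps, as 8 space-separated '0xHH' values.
Answer: 0xF4 0xEF 0xD9 0xB5 0x6D 0xDA 0xB3 0x61

Derivation:
After byte 1 (0x43): reg=0x3D
After byte 2 (0x0C): reg=0x97
After byte 3 (0x16): reg=0x8E
Register before byte 4: 0x8E
After XOR with byte 0xF4: 0x7A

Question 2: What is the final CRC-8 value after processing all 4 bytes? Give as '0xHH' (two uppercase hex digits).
Answer: 0x61

Derivation:
After byte 1 (0x43): reg=0x3D
After byte 2 (0x0C): reg=0x97
After byte 3 (0x16): reg=0x8E
After byte 4 (0xF4): reg=0x61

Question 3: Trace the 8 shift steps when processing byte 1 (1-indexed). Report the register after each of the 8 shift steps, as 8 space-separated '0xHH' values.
Register before byte 1: 0xFF
After XOR with byte 0x43: 0xBC

Answer: 0x7F 0xFE 0xFB 0xF1 0xE5 0xCD 0x9D 0x3D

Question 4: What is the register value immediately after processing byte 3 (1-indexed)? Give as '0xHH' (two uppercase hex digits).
After byte 1 (0x43): reg=0x3D
After byte 2 (0x0C): reg=0x97
After byte 3 (0x16): reg=0x8E

Answer: 0x8E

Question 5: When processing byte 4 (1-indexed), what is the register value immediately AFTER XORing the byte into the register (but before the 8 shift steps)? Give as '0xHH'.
Answer: 0x7A

Derivation:
Register before byte 4: 0x8E
Byte 4: 0xF4
0x8E XOR 0xF4 = 0x7A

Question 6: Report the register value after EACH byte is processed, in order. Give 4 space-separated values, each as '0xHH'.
0x3D 0x97 0x8E 0x61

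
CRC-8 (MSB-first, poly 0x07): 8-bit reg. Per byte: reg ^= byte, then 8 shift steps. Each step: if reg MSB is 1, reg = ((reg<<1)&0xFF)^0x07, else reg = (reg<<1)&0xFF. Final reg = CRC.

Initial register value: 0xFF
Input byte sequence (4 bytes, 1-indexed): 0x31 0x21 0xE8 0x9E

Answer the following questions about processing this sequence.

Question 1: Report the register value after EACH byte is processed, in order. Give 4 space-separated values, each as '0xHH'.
0x64 0xDC 0x8C 0x7E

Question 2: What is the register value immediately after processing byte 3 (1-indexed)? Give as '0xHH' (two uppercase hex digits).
Answer: 0x8C

Derivation:
After byte 1 (0x31): reg=0x64
After byte 2 (0x21): reg=0xDC
After byte 3 (0xE8): reg=0x8C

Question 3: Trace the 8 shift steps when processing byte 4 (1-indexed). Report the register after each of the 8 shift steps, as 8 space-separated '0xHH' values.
After byte 1 (0x31): reg=0x64
After byte 2 (0x21): reg=0xDC
After byte 3 (0xE8): reg=0x8C
Register before byte 4: 0x8C
After XOR with byte 0x9E: 0x12

Answer: 0x24 0x48 0x90 0x27 0x4E 0x9C 0x3F 0x7E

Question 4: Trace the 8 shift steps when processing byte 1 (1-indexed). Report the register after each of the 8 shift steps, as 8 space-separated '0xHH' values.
Register before byte 1: 0xFF
After XOR with byte 0x31: 0xCE

Answer: 0x9B 0x31 0x62 0xC4 0x8F 0x19 0x32 0x64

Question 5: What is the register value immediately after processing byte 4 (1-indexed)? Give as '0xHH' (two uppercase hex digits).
Answer: 0x7E

Derivation:
After byte 1 (0x31): reg=0x64
After byte 2 (0x21): reg=0xDC
After byte 3 (0xE8): reg=0x8C
After byte 4 (0x9E): reg=0x7E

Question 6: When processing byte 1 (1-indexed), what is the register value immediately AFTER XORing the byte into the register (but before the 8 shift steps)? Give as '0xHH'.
Answer: 0xCE

Derivation:
Register before byte 1: 0xFF
Byte 1: 0x31
0xFF XOR 0x31 = 0xCE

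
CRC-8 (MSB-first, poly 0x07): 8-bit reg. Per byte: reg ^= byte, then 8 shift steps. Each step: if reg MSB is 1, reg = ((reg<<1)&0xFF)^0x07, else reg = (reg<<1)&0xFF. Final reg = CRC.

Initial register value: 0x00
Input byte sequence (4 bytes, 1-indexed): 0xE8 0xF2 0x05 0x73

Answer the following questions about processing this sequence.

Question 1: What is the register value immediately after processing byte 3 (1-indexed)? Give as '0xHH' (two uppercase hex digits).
After byte 1 (0xE8): reg=0x96
After byte 2 (0xF2): reg=0x3B
After byte 3 (0x05): reg=0xBA

Answer: 0xBA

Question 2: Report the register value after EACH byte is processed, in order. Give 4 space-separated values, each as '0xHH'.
0x96 0x3B 0xBA 0x71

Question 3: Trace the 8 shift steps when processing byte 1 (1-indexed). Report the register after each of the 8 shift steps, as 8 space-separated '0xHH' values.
Answer: 0xD7 0xA9 0x55 0xAA 0x53 0xA6 0x4B 0x96

Derivation:
Register before byte 1: 0x00
After XOR with byte 0xE8: 0xE8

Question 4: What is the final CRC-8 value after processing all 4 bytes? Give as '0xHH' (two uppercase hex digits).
After byte 1 (0xE8): reg=0x96
After byte 2 (0xF2): reg=0x3B
After byte 3 (0x05): reg=0xBA
After byte 4 (0x73): reg=0x71

Answer: 0x71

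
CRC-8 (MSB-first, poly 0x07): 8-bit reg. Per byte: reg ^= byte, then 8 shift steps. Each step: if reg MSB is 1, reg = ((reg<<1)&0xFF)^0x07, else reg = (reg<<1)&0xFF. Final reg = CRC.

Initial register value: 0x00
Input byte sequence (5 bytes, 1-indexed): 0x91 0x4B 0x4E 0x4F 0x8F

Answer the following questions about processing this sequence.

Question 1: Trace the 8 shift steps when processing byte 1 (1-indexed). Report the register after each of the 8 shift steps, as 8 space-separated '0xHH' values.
Register before byte 1: 0x00
After XOR with byte 0x91: 0x91

Answer: 0x25 0x4A 0x94 0x2F 0x5E 0xBC 0x7F 0xFE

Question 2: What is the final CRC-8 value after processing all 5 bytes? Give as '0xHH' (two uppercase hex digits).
After byte 1 (0x91): reg=0xFE
After byte 2 (0x4B): reg=0x02
After byte 3 (0x4E): reg=0xE3
After byte 4 (0x4F): reg=0x4D
After byte 5 (0x8F): reg=0x40

Answer: 0x40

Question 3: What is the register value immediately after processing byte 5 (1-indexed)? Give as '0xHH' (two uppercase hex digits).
After byte 1 (0x91): reg=0xFE
After byte 2 (0x4B): reg=0x02
After byte 3 (0x4E): reg=0xE3
After byte 4 (0x4F): reg=0x4D
After byte 5 (0x8F): reg=0x40

Answer: 0x40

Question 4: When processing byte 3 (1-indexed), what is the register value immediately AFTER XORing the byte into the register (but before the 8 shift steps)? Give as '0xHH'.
Register before byte 3: 0x02
Byte 3: 0x4E
0x02 XOR 0x4E = 0x4C

Answer: 0x4C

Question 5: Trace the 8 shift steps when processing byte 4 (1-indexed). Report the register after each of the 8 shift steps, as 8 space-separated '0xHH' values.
After byte 1 (0x91): reg=0xFE
After byte 2 (0x4B): reg=0x02
After byte 3 (0x4E): reg=0xE3
Register before byte 4: 0xE3
After XOR with byte 0x4F: 0xAC

Answer: 0x5F 0xBE 0x7B 0xF6 0xEB 0xD1 0xA5 0x4D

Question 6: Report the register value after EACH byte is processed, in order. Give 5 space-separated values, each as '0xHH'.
0xFE 0x02 0xE3 0x4D 0x40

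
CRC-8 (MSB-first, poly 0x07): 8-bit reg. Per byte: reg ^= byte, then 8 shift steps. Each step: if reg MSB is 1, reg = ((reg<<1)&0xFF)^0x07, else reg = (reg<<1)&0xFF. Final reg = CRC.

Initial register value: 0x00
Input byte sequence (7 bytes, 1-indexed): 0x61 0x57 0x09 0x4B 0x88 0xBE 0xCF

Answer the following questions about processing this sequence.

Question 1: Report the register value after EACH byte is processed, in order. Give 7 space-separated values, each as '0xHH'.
0x20 0x42 0xF6 0x3A 0x17 0x56 0xC6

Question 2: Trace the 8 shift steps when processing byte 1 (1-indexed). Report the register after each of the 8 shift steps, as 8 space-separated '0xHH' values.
Answer: 0xC2 0x83 0x01 0x02 0x04 0x08 0x10 0x20

Derivation:
Register before byte 1: 0x00
After XOR with byte 0x61: 0x61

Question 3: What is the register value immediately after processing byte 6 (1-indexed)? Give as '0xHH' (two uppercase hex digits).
After byte 1 (0x61): reg=0x20
After byte 2 (0x57): reg=0x42
After byte 3 (0x09): reg=0xF6
After byte 4 (0x4B): reg=0x3A
After byte 5 (0x88): reg=0x17
After byte 6 (0xBE): reg=0x56

Answer: 0x56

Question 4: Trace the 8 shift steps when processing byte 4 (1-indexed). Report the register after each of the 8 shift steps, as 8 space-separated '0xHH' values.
After byte 1 (0x61): reg=0x20
After byte 2 (0x57): reg=0x42
After byte 3 (0x09): reg=0xF6
Register before byte 4: 0xF6
After XOR with byte 0x4B: 0xBD

Answer: 0x7D 0xFA 0xF3 0xE1 0xC5 0x8D 0x1D 0x3A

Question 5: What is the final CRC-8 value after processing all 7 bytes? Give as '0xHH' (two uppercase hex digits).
After byte 1 (0x61): reg=0x20
After byte 2 (0x57): reg=0x42
After byte 3 (0x09): reg=0xF6
After byte 4 (0x4B): reg=0x3A
After byte 5 (0x88): reg=0x17
After byte 6 (0xBE): reg=0x56
After byte 7 (0xCF): reg=0xC6

Answer: 0xC6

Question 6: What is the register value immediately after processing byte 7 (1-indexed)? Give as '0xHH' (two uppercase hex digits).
After byte 1 (0x61): reg=0x20
After byte 2 (0x57): reg=0x42
After byte 3 (0x09): reg=0xF6
After byte 4 (0x4B): reg=0x3A
After byte 5 (0x88): reg=0x17
After byte 6 (0xBE): reg=0x56
After byte 7 (0xCF): reg=0xC6

Answer: 0xC6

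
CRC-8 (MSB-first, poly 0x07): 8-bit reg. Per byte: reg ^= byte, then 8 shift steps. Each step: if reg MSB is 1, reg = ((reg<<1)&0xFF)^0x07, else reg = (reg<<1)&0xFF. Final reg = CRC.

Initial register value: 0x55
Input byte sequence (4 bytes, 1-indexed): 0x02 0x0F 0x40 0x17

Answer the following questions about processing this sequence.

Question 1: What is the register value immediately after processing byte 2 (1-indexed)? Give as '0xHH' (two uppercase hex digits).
After byte 1 (0x02): reg=0xA2
After byte 2 (0x0F): reg=0x4A

Answer: 0x4A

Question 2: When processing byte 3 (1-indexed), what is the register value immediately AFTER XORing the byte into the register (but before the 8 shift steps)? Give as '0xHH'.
Register before byte 3: 0x4A
Byte 3: 0x40
0x4A XOR 0x40 = 0x0A

Answer: 0x0A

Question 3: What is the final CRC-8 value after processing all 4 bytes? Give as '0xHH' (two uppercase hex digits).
Answer: 0xE7

Derivation:
After byte 1 (0x02): reg=0xA2
After byte 2 (0x0F): reg=0x4A
After byte 3 (0x40): reg=0x36
After byte 4 (0x17): reg=0xE7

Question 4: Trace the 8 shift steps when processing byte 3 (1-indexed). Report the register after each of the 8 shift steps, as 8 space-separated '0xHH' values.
After byte 1 (0x02): reg=0xA2
After byte 2 (0x0F): reg=0x4A
Register before byte 3: 0x4A
After XOR with byte 0x40: 0x0A

Answer: 0x14 0x28 0x50 0xA0 0x47 0x8E 0x1B 0x36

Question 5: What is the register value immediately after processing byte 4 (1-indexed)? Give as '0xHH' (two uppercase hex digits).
After byte 1 (0x02): reg=0xA2
After byte 2 (0x0F): reg=0x4A
After byte 3 (0x40): reg=0x36
After byte 4 (0x17): reg=0xE7

Answer: 0xE7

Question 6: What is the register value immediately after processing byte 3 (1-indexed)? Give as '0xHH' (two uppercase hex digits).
After byte 1 (0x02): reg=0xA2
After byte 2 (0x0F): reg=0x4A
After byte 3 (0x40): reg=0x36

Answer: 0x36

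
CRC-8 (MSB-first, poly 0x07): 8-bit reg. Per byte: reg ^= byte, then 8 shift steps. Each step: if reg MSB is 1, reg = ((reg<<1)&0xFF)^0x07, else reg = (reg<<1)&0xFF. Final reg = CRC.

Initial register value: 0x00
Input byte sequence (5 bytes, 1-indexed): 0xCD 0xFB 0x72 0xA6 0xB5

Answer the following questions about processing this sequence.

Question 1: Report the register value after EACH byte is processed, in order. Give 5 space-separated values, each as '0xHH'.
0x6D 0xEB 0xC6 0x27 0xF7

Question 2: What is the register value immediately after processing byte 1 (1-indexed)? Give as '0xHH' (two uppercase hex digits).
Answer: 0x6D

Derivation:
After byte 1 (0xCD): reg=0x6D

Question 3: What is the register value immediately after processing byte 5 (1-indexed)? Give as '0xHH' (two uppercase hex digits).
After byte 1 (0xCD): reg=0x6D
After byte 2 (0xFB): reg=0xEB
After byte 3 (0x72): reg=0xC6
After byte 4 (0xA6): reg=0x27
After byte 5 (0xB5): reg=0xF7

Answer: 0xF7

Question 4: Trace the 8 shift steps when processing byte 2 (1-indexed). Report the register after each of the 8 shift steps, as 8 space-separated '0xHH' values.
After byte 1 (0xCD): reg=0x6D
Register before byte 2: 0x6D
After XOR with byte 0xFB: 0x96

Answer: 0x2B 0x56 0xAC 0x5F 0xBE 0x7B 0xF6 0xEB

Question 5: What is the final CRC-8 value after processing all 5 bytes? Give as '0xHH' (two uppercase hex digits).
After byte 1 (0xCD): reg=0x6D
After byte 2 (0xFB): reg=0xEB
After byte 3 (0x72): reg=0xC6
After byte 4 (0xA6): reg=0x27
After byte 5 (0xB5): reg=0xF7

Answer: 0xF7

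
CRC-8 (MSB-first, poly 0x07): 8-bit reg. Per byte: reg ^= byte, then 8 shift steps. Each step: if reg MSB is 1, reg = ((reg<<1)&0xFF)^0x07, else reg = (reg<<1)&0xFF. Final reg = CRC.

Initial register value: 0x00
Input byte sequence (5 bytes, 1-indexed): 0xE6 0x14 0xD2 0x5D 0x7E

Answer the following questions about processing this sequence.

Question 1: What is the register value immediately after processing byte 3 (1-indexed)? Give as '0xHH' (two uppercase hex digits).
Answer: 0x80

Derivation:
After byte 1 (0xE6): reg=0xBC
After byte 2 (0x14): reg=0x51
After byte 3 (0xD2): reg=0x80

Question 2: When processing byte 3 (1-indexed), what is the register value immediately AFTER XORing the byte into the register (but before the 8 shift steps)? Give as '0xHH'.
Answer: 0x83

Derivation:
Register before byte 3: 0x51
Byte 3: 0xD2
0x51 XOR 0xD2 = 0x83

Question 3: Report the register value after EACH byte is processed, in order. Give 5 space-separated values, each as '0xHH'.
0xBC 0x51 0x80 0x1D 0x2E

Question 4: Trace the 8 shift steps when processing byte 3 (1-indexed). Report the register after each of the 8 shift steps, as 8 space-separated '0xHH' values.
Answer: 0x01 0x02 0x04 0x08 0x10 0x20 0x40 0x80

Derivation:
After byte 1 (0xE6): reg=0xBC
After byte 2 (0x14): reg=0x51
Register before byte 3: 0x51
After XOR with byte 0xD2: 0x83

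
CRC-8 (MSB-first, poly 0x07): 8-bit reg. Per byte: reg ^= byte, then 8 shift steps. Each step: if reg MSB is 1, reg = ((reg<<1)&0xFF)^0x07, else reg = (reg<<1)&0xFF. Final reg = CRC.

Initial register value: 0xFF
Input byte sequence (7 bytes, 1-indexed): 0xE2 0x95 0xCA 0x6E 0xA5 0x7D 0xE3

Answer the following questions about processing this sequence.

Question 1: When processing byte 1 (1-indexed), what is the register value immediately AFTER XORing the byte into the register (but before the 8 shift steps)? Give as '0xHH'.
Register before byte 1: 0xFF
Byte 1: 0xE2
0xFF XOR 0xE2 = 0x1D

Answer: 0x1D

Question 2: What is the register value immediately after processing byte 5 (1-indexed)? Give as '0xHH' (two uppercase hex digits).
Answer: 0x85

Derivation:
After byte 1 (0xE2): reg=0x53
After byte 2 (0x95): reg=0x5C
After byte 3 (0xCA): reg=0xEB
After byte 4 (0x6E): reg=0x92
After byte 5 (0xA5): reg=0x85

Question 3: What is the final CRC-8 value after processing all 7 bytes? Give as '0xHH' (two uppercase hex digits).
After byte 1 (0xE2): reg=0x53
After byte 2 (0x95): reg=0x5C
After byte 3 (0xCA): reg=0xEB
After byte 4 (0x6E): reg=0x92
After byte 5 (0xA5): reg=0x85
After byte 6 (0x7D): reg=0xE6
After byte 7 (0xE3): reg=0x1B

Answer: 0x1B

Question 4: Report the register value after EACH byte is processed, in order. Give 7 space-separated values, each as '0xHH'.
0x53 0x5C 0xEB 0x92 0x85 0xE6 0x1B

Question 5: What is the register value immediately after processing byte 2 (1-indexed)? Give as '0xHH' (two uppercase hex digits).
Answer: 0x5C

Derivation:
After byte 1 (0xE2): reg=0x53
After byte 2 (0x95): reg=0x5C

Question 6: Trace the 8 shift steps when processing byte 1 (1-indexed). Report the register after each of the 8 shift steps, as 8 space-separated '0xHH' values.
Register before byte 1: 0xFF
After XOR with byte 0xE2: 0x1D

Answer: 0x3A 0x74 0xE8 0xD7 0xA9 0x55 0xAA 0x53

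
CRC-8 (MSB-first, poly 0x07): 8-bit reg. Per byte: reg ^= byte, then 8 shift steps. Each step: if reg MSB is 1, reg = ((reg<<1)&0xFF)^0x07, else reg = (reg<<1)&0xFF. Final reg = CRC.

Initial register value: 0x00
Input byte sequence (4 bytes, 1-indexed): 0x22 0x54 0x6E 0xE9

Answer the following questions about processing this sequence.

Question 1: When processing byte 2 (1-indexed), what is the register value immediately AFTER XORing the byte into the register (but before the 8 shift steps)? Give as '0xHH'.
Answer: 0xBA

Derivation:
Register before byte 2: 0xEE
Byte 2: 0x54
0xEE XOR 0x54 = 0xBA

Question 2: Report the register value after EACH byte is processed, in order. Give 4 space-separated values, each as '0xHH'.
0xEE 0x2F 0xC0 0xDF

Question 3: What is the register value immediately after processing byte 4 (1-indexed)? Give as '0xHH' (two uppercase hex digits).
After byte 1 (0x22): reg=0xEE
After byte 2 (0x54): reg=0x2F
After byte 3 (0x6E): reg=0xC0
After byte 4 (0xE9): reg=0xDF

Answer: 0xDF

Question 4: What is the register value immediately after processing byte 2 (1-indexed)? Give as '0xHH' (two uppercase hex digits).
After byte 1 (0x22): reg=0xEE
After byte 2 (0x54): reg=0x2F

Answer: 0x2F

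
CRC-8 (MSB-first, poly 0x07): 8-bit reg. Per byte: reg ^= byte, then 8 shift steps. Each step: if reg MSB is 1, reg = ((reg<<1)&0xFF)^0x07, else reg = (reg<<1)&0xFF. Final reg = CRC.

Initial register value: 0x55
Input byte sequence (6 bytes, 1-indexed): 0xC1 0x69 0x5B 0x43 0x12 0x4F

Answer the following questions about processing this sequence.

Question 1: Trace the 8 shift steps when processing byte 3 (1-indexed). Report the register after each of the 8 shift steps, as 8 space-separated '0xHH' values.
Answer: 0xEB 0xD1 0xA5 0x4D 0x9A 0x33 0x66 0xCC

Derivation:
After byte 1 (0xC1): reg=0xE5
After byte 2 (0x69): reg=0xAD
Register before byte 3: 0xAD
After XOR with byte 0x5B: 0xF6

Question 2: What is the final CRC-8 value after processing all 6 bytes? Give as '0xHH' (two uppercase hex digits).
After byte 1 (0xC1): reg=0xE5
After byte 2 (0x69): reg=0xAD
After byte 3 (0x5B): reg=0xCC
After byte 4 (0x43): reg=0xA4
After byte 5 (0x12): reg=0x0B
After byte 6 (0x4F): reg=0xDB

Answer: 0xDB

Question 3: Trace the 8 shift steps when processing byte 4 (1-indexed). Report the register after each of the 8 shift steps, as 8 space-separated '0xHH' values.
Answer: 0x19 0x32 0x64 0xC8 0x97 0x29 0x52 0xA4

Derivation:
After byte 1 (0xC1): reg=0xE5
After byte 2 (0x69): reg=0xAD
After byte 3 (0x5B): reg=0xCC
Register before byte 4: 0xCC
After XOR with byte 0x43: 0x8F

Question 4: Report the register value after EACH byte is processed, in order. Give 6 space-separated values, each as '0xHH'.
0xE5 0xAD 0xCC 0xA4 0x0B 0xDB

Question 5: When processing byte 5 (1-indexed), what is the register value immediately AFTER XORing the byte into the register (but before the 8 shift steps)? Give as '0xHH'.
Answer: 0xB6

Derivation:
Register before byte 5: 0xA4
Byte 5: 0x12
0xA4 XOR 0x12 = 0xB6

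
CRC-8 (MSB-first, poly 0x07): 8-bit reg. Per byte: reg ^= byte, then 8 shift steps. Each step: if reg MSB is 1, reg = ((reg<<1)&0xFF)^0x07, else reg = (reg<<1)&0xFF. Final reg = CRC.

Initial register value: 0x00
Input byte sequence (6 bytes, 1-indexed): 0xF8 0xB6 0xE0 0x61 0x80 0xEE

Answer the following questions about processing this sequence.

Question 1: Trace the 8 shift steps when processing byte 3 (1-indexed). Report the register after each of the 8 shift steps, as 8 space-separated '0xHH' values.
Answer: 0xAE 0x5B 0xB6 0x6B 0xD6 0xAB 0x51 0xA2

Derivation:
After byte 1 (0xF8): reg=0xE6
After byte 2 (0xB6): reg=0xB7
Register before byte 3: 0xB7
After XOR with byte 0xE0: 0x57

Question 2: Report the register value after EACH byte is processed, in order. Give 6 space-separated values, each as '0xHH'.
0xE6 0xB7 0xA2 0x47 0x5B 0x02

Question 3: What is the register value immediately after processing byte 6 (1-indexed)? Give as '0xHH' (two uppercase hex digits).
After byte 1 (0xF8): reg=0xE6
After byte 2 (0xB6): reg=0xB7
After byte 3 (0xE0): reg=0xA2
After byte 4 (0x61): reg=0x47
After byte 5 (0x80): reg=0x5B
After byte 6 (0xEE): reg=0x02

Answer: 0x02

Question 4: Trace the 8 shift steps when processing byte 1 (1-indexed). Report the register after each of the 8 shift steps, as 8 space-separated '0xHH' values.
Answer: 0xF7 0xE9 0xD5 0xAD 0x5D 0xBA 0x73 0xE6

Derivation:
Register before byte 1: 0x00
After XOR with byte 0xF8: 0xF8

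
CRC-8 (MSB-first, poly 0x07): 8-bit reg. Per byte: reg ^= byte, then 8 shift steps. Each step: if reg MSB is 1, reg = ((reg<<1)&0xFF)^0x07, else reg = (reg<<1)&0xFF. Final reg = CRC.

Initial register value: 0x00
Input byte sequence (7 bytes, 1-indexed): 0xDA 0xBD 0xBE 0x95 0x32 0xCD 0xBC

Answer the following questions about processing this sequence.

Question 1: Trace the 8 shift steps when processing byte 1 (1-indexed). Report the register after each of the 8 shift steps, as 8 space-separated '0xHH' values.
Answer: 0xB3 0x61 0xC2 0x83 0x01 0x02 0x04 0x08

Derivation:
Register before byte 1: 0x00
After XOR with byte 0xDA: 0xDA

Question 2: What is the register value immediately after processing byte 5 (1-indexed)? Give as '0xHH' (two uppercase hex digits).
Answer: 0x2E

Derivation:
After byte 1 (0xDA): reg=0x08
After byte 2 (0xBD): reg=0x02
After byte 3 (0xBE): reg=0x3D
After byte 4 (0x95): reg=0x51
After byte 5 (0x32): reg=0x2E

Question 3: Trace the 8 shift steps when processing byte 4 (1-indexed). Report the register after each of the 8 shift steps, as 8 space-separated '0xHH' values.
After byte 1 (0xDA): reg=0x08
After byte 2 (0xBD): reg=0x02
After byte 3 (0xBE): reg=0x3D
Register before byte 4: 0x3D
After XOR with byte 0x95: 0xA8

Answer: 0x57 0xAE 0x5B 0xB6 0x6B 0xD6 0xAB 0x51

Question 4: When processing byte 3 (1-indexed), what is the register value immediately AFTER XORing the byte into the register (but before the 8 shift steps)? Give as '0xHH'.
Register before byte 3: 0x02
Byte 3: 0xBE
0x02 XOR 0xBE = 0xBC

Answer: 0xBC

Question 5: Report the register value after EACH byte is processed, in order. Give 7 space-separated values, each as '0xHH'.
0x08 0x02 0x3D 0x51 0x2E 0xA7 0x41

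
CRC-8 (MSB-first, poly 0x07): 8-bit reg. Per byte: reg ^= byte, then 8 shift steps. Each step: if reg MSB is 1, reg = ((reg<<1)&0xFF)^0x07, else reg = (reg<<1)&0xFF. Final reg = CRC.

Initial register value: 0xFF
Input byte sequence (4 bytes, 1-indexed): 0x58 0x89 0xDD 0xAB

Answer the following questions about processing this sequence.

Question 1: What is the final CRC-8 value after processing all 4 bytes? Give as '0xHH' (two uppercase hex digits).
Answer: 0xA7

Derivation:
After byte 1 (0x58): reg=0x7C
After byte 2 (0x89): reg=0xC5
After byte 3 (0xDD): reg=0x48
After byte 4 (0xAB): reg=0xA7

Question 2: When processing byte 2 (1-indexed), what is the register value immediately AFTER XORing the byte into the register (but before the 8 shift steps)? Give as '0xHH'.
Answer: 0xF5

Derivation:
Register before byte 2: 0x7C
Byte 2: 0x89
0x7C XOR 0x89 = 0xF5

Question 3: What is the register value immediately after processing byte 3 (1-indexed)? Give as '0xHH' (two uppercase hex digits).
Answer: 0x48

Derivation:
After byte 1 (0x58): reg=0x7C
After byte 2 (0x89): reg=0xC5
After byte 3 (0xDD): reg=0x48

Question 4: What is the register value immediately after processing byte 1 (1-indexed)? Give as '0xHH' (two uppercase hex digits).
Answer: 0x7C

Derivation:
After byte 1 (0x58): reg=0x7C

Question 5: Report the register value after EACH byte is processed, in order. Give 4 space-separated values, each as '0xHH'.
0x7C 0xC5 0x48 0xA7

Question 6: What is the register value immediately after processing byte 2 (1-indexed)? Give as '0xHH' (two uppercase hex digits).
After byte 1 (0x58): reg=0x7C
After byte 2 (0x89): reg=0xC5

Answer: 0xC5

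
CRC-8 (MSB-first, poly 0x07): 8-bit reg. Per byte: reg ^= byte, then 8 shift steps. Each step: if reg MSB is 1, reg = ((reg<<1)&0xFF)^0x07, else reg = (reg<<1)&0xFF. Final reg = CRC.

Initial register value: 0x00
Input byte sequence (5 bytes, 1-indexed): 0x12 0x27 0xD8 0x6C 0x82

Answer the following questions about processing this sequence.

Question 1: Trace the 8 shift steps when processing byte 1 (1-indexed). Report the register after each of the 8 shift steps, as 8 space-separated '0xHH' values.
Answer: 0x24 0x48 0x90 0x27 0x4E 0x9C 0x3F 0x7E

Derivation:
Register before byte 1: 0x00
After XOR with byte 0x12: 0x12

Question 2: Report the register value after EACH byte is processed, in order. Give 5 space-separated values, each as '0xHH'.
0x7E 0x88 0xB7 0x0F 0xAA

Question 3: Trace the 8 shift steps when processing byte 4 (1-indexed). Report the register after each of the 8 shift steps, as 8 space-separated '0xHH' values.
Answer: 0xB1 0x65 0xCA 0x93 0x21 0x42 0x84 0x0F

Derivation:
After byte 1 (0x12): reg=0x7E
After byte 2 (0x27): reg=0x88
After byte 3 (0xD8): reg=0xB7
Register before byte 4: 0xB7
After XOR with byte 0x6C: 0xDB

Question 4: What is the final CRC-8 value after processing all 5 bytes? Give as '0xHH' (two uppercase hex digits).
Answer: 0xAA

Derivation:
After byte 1 (0x12): reg=0x7E
After byte 2 (0x27): reg=0x88
After byte 3 (0xD8): reg=0xB7
After byte 4 (0x6C): reg=0x0F
After byte 5 (0x82): reg=0xAA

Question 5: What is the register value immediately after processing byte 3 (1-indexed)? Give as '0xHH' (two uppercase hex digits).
After byte 1 (0x12): reg=0x7E
After byte 2 (0x27): reg=0x88
After byte 3 (0xD8): reg=0xB7

Answer: 0xB7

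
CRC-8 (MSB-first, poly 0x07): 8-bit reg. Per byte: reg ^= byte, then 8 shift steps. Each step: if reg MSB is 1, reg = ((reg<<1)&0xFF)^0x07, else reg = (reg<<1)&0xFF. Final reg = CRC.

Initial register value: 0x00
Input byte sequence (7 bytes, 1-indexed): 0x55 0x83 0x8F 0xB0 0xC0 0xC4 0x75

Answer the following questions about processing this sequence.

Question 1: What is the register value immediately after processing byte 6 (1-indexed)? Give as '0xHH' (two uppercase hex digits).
Answer: 0xE2

Derivation:
After byte 1 (0x55): reg=0xAC
After byte 2 (0x83): reg=0xCD
After byte 3 (0x8F): reg=0xC9
After byte 4 (0xB0): reg=0x68
After byte 5 (0xC0): reg=0x51
After byte 6 (0xC4): reg=0xE2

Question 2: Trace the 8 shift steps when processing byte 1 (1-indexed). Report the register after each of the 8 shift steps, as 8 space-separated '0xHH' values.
Answer: 0xAA 0x53 0xA6 0x4B 0x96 0x2B 0x56 0xAC

Derivation:
Register before byte 1: 0x00
After XOR with byte 0x55: 0x55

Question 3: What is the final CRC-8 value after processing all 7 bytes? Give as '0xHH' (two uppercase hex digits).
Answer: 0xEC

Derivation:
After byte 1 (0x55): reg=0xAC
After byte 2 (0x83): reg=0xCD
After byte 3 (0x8F): reg=0xC9
After byte 4 (0xB0): reg=0x68
After byte 5 (0xC0): reg=0x51
After byte 6 (0xC4): reg=0xE2
After byte 7 (0x75): reg=0xEC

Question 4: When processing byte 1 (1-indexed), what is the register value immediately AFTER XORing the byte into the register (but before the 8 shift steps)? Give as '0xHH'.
Register before byte 1: 0x00
Byte 1: 0x55
0x00 XOR 0x55 = 0x55

Answer: 0x55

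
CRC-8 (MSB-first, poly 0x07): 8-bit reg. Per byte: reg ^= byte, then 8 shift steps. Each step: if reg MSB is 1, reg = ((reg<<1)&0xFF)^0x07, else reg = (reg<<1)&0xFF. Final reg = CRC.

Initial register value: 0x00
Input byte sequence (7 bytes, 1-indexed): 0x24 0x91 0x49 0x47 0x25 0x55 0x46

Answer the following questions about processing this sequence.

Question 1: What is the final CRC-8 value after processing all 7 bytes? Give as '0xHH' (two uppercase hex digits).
Answer: 0xDE

Derivation:
After byte 1 (0x24): reg=0xFC
After byte 2 (0x91): reg=0x04
After byte 3 (0x49): reg=0xE4
After byte 4 (0x47): reg=0x60
After byte 5 (0x25): reg=0xDC
After byte 6 (0x55): reg=0xB6
After byte 7 (0x46): reg=0xDE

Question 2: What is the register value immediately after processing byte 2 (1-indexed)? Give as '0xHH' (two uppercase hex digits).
After byte 1 (0x24): reg=0xFC
After byte 2 (0x91): reg=0x04

Answer: 0x04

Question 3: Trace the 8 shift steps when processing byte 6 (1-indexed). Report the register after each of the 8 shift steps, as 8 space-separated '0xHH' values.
Answer: 0x15 0x2A 0x54 0xA8 0x57 0xAE 0x5B 0xB6

Derivation:
After byte 1 (0x24): reg=0xFC
After byte 2 (0x91): reg=0x04
After byte 3 (0x49): reg=0xE4
After byte 4 (0x47): reg=0x60
After byte 5 (0x25): reg=0xDC
Register before byte 6: 0xDC
After XOR with byte 0x55: 0x89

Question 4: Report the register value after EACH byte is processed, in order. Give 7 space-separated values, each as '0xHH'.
0xFC 0x04 0xE4 0x60 0xDC 0xB6 0xDE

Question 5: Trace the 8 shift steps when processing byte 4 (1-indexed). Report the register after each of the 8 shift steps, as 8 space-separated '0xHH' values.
Answer: 0x41 0x82 0x03 0x06 0x0C 0x18 0x30 0x60

Derivation:
After byte 1 (0x24): reg=0xFC
After byte 2 (0x91): reg=0x04
After byte 3 (0x49): reg=0xE4
Register before byte 4: 0xE4
After XOR with byte 0x47: 0xA3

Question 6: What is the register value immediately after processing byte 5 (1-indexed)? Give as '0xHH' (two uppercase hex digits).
After byte 1 (0x24): reg=0xFC
After byte 2 (0x91): reg=0x04
After byte 3 (0x49): reg=0xE4
After byte 4 (0x47): reg=0x60
After byte 5 (0x25): reg=0xDC

Answer: 0xDC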